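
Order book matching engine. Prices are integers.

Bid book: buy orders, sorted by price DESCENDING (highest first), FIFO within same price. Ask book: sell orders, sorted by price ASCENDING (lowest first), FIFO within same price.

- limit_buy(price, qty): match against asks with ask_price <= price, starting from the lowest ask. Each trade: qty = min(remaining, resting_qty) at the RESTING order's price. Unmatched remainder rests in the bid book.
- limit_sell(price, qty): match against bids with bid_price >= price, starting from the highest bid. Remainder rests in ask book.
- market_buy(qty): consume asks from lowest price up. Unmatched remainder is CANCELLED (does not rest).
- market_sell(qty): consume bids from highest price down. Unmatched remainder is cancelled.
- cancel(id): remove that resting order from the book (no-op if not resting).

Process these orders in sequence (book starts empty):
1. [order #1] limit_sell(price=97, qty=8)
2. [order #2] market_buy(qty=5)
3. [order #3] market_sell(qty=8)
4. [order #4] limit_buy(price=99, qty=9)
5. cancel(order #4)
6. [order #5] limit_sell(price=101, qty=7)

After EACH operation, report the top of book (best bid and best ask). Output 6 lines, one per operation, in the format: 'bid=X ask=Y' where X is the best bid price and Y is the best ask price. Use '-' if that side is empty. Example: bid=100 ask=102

After op 1 [order #1] limit_sell(price=97, qty=8): fills=none; bids=[-] asks=[#1:8@97]
After op 2 [order #2] market_buy(qty=5): fills=#2x#1:5@97; bids=[-] asks=[#1:3@97]
After op 3 [order #3] market_sell(qty=8): fills=none; bids=[-] asks=[#1:3@97]
After op 4 [order #4] limit_buy(price=99, qty=9): fills=#4x#1:3@97; bids=[#4:6@99] asks=[-]
After op 5 cancel(order #4): fills=none; bids=[-] asks=[-]
After op 6 [order #5] limit_sell(price=101, qty=7): fills=none; bids=[-] asks=[#5:7@101]

Answer: bid=- ask=97
bid=- ask=97
bid=- ask=97
bid=99 ask=-
bid=- ask=-
bid=- ask=101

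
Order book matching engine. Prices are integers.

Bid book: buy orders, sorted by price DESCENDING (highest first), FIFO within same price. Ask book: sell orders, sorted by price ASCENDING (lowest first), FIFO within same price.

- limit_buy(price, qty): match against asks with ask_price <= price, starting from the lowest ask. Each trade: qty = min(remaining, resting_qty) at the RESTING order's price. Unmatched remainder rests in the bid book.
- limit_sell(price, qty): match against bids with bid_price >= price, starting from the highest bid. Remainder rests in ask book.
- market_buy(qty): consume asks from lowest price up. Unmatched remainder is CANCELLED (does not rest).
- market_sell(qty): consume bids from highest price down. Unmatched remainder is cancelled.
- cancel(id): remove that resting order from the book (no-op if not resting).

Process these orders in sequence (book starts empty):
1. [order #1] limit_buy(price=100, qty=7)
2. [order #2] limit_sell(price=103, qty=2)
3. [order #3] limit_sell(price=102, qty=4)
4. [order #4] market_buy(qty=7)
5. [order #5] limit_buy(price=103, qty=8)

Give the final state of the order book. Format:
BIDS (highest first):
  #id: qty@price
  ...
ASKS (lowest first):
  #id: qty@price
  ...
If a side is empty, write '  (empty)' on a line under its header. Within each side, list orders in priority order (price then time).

Answer: BIDS (highest first):
  #5: 8@103
  #1: 7@100
ASKS (lowest first):
  (empty)

Derivation:
After op 1 [order #1] limit_buy(price=100, qty=7): fills=none; bids=[#1:7@100] asks=[-]
After op 2 [order #2] limit_sell(price=103, qty=2): fills=none; bids=[#1:7@100] asks=[#2:2@103]
After op 3 [order #3] limit_sell(price=102, qty=4): fills=none; bids=[#1:7@100] asks=[#3:4@102 #2:2@103]
After op 4 [order #4] market_buy(qty=7): fills=#4x#3:4@102 #4x#2:2@103; bids=[#1:7@100] asks=[-]
After op 5 [order #5] limit_buy(price=103, qty=8): fills=none; bids=[#5:8@103 #1:7@100] asks=[-]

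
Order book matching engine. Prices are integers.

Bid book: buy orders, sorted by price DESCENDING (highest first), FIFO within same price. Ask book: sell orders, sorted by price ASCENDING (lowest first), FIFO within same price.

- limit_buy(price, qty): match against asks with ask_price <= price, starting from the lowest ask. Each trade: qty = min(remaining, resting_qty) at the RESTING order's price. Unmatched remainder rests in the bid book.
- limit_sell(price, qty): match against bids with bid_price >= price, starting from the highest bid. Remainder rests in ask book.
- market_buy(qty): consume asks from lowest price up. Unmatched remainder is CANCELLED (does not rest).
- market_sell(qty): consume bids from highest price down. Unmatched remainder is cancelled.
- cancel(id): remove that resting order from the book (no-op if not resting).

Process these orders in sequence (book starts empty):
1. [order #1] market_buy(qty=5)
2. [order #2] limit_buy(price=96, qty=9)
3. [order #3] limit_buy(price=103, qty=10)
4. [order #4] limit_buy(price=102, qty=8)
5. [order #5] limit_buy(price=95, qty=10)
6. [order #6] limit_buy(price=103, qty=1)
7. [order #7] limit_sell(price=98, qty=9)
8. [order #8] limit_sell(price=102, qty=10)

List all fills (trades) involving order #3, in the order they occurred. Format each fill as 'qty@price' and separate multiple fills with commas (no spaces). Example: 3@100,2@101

Answer: 9@103,1@103

Derivation:
After op 1 [order #1] market_buy(qty=5): fills=none; bids=[-] asks=[-]
After op 2 [order #2] limit_buy(price=96, qty=9): fills=none; bids=[#2:9@96] asks=[-]
After op 3 [order #3] limit_buy(price=103, qty=10): fills=none; bids=[#3:10@103 #2:9@96] asks=[-]
After op 4 [order #4] limit_buy(price=102, qty=8): fills=none; bids=[#3:10@103 #4:8@102 #2:9@96] asks=[-]
After op 5 [order #5] limit_buy(price=95, qty=10): fills=none; bids=[#3:10@103 #4:8@102 #2:9@96 #5:10@95] asks=[-]
After op 6 [order #6] limit_buy(price=103, qty=1): fills=none; bids=[#3:10@103 #6:1@103 #4:8@102 #2:9@96 #5:10@95] asks=[-]
After op 7 [order #7] limit_sell(price=98, qty=9): fills=#3x#7:9@103; bids=[#3:1@103 #6:1@103 #4:8@102 #2:9@96 #5:10@95] asks=[-]
After op 8 [order #8] limit_sell(price=102, qty=10): fills=#3x#8:1@103 #6x#8:1@103 #4x#8:8@102; bids=[#2:9@96 #5:10@95] asks=[-]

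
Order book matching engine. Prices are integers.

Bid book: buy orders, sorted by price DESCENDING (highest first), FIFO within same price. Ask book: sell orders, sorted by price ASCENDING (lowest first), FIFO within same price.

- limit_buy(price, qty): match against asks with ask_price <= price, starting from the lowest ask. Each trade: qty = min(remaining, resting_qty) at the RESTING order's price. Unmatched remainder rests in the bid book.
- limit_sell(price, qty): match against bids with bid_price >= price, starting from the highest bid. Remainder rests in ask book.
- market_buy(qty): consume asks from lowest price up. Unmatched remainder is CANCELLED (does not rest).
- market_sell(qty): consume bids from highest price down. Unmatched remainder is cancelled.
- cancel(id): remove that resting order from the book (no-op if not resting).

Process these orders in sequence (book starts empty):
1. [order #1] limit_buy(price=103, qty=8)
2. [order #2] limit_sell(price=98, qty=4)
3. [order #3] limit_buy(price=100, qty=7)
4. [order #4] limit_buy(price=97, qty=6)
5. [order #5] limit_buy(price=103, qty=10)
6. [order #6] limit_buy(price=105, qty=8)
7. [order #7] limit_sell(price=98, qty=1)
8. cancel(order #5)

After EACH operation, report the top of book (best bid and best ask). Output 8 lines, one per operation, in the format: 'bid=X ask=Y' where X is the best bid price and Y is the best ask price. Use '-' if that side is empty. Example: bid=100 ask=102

Answer: bid=103 ask=-
bid=103 ask=-
bid=103 ask=-
bid=103 ask=-
bid=103 ask=-
bid=105 ask=-
bid=105 ask=-
bid=105 ask=-

Derivation:
After op 1 [order #1] limit_buy(price=103, qty=8): fills=none; bids=[#1:8@103] asks=[-]
After op 2 [order #2] limit_sell(price=98, qty=4): fills=#1x#2:4@103; bids=[#1:4@103] asks=[-]
After op 3 [order #3] limit_buy(price=100, qty=7): fills=none; bids=[#1:4@103 #3:7@100] asks=[-]
After op 4 [order #4] limit_buy(price=97, qty=6): fills=none; bids=[#1:4@103 #3:7@100 #4:6@97] asks=[-]
After op 5 [order #5] limit_buy(price=103, qty=10): fills=none; bids=[#1:4@103 #5:10@103 #3:7@100 #4:6@97] asks=[-]
After op 6 [order #6] limit_buy(price=105, qty=8): fills=none; bids=[#6:8@105 #1:4@103 #5:10@103 #3:7@100 #4:6@97] asks=[-]
After op 7 [order #7] limit_sell(price=98, qty=1): fills=#6x#7:1@105; bids=[#6:7@105 #1:4@103 #5:10@103 #3:7@100 #4:6@97] asks=[-]
After op 8 cancel(order #5): fills=none; bids=[#6:7@105 #1:4@103 #3:7@100 #4:6@97] asks=[-]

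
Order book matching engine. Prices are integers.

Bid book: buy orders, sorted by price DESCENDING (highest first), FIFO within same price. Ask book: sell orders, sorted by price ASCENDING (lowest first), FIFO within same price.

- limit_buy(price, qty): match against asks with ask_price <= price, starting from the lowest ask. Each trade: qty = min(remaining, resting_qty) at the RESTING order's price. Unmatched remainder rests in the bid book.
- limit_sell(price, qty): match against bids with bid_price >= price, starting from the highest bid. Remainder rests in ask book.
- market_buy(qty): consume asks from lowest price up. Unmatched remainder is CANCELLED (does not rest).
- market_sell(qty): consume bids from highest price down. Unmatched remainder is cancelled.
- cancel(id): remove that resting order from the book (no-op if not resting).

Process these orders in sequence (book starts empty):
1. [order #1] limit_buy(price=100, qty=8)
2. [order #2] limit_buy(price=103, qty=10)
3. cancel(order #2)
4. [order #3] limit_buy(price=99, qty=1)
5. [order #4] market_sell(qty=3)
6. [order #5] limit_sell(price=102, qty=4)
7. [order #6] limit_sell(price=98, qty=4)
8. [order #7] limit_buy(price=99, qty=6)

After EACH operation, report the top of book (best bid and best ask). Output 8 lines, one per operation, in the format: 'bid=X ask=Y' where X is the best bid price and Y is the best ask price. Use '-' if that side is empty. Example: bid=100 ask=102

After op 1 [order #1] limit_buy(price=100, qty=8): fills=none; bids=[#1:8@100] asks=[-]
After op 2 [order #2] limit_buy(price=103, qty=10): fills=none; bids=[#2:10@103 #1:8@100] asks=[-]
After op 3 cancel(order #2): fills=none; bids=[#1:8@100] asks=[-]
After op 4 [order #3] limit_buy(price=99, qty=1): fills=none; bids=[#1:8@100 #3:1@99] asks=[-]
After op 5 [order #4] market_sell(qty=3): fills=#1x#4:3@100; bids=[#1:5@100 #3:1@99] asks=[-]
After op 6 [order #5] limit_sell(price=102, qty=4): fills=none; bids=[#1:5@100 #3:1@99] asks=[#5:4@102]
After op 7 [order #6] limit_sell(price=98, qty=4): fills=#1x#6:4@100; bids=[#1:1@100 #3:1@99] asks=[#5:4@102]
After op 8 [order #7] limit_buy(price=99, qty=6): fills=none; bids=[#1:1@100 #3:1@99 #7:6@99] asks=[#5:4@102]

Answer: bid=100 ask=-
bid=103 ask=-
bid=100 ask=-
bid=100 ask=-
bid=100 ask=-
bid=100 ask=102
bid=100 ask=102
bid=100 ask=102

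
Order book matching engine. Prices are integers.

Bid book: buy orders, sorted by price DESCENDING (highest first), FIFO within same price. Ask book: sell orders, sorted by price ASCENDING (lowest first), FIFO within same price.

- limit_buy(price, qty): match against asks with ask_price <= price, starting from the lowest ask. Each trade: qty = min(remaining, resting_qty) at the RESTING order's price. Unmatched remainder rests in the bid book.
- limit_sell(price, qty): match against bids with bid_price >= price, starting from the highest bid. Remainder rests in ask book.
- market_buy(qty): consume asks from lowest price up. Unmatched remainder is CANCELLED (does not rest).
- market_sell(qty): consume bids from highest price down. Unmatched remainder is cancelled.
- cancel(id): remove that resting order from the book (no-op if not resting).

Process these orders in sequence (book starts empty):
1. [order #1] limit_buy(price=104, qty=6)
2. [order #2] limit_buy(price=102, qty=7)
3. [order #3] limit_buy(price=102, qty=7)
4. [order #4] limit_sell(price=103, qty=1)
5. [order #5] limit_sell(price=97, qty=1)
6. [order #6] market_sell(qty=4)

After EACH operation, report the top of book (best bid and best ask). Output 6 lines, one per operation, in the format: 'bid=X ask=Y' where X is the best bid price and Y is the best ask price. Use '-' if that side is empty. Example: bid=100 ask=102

Answer: bid=104 ask=-
bid=104 ask=-
bid=104 ask=-
bid=104 ask=-
bid=104 ask=-
bid=102 ask=-

Derivation:
After op 1 [order #1] limit_buy(price=104, qty=6): fills=none; bids=[#1:6@104] asks=[-]
After op 2 [order #2] limit_buy(price=102, qty=7): fills=none; bids=[#1:6@104 #2:7@102] asks=[-]
After op 3 [order #3] limit_buy(price=102, qty=7): fills=none; bids=[#1:6@104 #2:7@102 #3:7@102] asks=[-]
After op 4 [order #4] limit_sell(price=103, qty=1): fills=#1x#4:1@104; bids=[#1:5@104 #2:7@102 #3:7@102] asks=[-]
After op 5 [order #5] limit_sell(price=97, qty=1): fills=#1x#5:1@104; bids=[#1:4@104 #2:7@102 #3:7@102] asks=[-]
After op 6 [order #6] market_sell(qty=4): fills=#1x#6:4@104; bids=[#2:7@102 #3:7@102] asks=[-]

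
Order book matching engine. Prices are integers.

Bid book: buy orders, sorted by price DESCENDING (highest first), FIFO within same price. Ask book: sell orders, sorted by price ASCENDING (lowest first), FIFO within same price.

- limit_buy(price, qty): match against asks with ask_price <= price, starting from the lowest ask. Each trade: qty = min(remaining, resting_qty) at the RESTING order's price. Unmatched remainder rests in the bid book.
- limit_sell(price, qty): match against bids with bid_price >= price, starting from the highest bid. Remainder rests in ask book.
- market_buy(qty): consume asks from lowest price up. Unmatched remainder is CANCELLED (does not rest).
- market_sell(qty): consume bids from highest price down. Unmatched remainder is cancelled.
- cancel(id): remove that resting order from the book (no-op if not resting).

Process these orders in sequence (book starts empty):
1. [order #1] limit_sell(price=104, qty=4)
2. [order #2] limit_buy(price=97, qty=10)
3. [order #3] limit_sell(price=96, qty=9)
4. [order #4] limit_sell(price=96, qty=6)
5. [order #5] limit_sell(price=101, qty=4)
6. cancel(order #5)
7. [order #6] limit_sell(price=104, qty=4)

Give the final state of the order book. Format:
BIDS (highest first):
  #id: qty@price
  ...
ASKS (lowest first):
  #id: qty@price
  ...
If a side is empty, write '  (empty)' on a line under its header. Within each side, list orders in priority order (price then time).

After op 1 [order #1] limit_sell(price=104, qty=4): fills=none; bids=[-] asks=[#1:4@104]
After op 2 [order #2] limit_buy(price=97, qty=10): fills=none; bids=[#2:10@97] asks=[#1:4@104]
After op 3 [order #3] limit_sell(price=96, qty=9): fills=#2x#3:9@97; bids=[#2:1@97] asks=[#1:4@104]
After op 4 [order #4] limit_sell(price=96, qty=6): fills=#2x#4:1@97; bids=[-] asks=[#4:5@96 #1:4@104]
After op 5 [order #5] limit_sell(price=101, qty=4): fills=none; bids=[-] asks=[#4:5@96 #5:4@101 #1:4@104]
After op 6 cancel(order #5): fills=none; bids=[-] asks=[#4:5@96 #1:4@104]
After op 7 [order #6] limit_sell(price=104, qty=4): fills=none; bids=[-] asks=[#4:5@96 #1:4@104 #6:4@104]

Answer: BIDS (highest first):
  (empty)
ASKS (lowest first):
  #4: 5@96
  #1: 4@104
  #6: 4@104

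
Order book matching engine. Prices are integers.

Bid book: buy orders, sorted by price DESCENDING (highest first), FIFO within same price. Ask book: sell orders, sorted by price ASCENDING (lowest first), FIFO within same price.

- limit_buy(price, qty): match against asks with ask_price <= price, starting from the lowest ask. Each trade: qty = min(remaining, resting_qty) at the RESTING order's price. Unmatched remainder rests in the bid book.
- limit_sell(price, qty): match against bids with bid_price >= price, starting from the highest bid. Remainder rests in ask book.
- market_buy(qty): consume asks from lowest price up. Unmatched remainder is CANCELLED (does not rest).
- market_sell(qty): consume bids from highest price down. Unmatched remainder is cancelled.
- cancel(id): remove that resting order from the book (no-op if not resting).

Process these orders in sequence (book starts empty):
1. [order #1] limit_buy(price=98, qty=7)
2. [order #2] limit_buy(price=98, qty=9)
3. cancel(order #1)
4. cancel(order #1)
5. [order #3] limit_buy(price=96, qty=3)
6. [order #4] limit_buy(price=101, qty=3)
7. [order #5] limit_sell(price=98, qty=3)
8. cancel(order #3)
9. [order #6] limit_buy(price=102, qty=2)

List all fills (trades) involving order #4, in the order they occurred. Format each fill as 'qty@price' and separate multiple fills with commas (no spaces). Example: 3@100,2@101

Answer: 3@101

Derivation:
After op 1 [order #1] limit_buy(price=98, qty=7): fills=none; bids=[#1:7@98] asks=[-]
After op 2 [order #2] limit_buy(price=98, qty=9): fills=none; bids=[#1:7@98 #2:9@98] asks=[-]
After op 3 cancel(order #1): fills=none; bids=[#2:9@98] asks=[-]
After op 4 cancel(order #1): fills=none; bids=[#2:9@98] asks=[-]
After op 5 [order #3] limit_buy(price=96, qty=3): fills=none; bids=[#2:9@98 #3:3@96] asks=[-]
After op 6 [order #4] limit_buy(price=101, qty=3): fills=none; bids=[#4:3@101 #2:9@98 #3:3@96] asks=[-]
After op 7 [order #5] limit_sell(price=98, qty=3): fills=#4x#5:3@101; bids=[#2:9@98 #3:3@96] asks=[-]
After op 8 cancel(order #3): fills=none; bids=[#2:9@98] asks=[-]
After op 9 [order #6] limit_buy(price=102, qty=2): fills=none; bids=[#6:2@102 #2:9@98] asks=[-]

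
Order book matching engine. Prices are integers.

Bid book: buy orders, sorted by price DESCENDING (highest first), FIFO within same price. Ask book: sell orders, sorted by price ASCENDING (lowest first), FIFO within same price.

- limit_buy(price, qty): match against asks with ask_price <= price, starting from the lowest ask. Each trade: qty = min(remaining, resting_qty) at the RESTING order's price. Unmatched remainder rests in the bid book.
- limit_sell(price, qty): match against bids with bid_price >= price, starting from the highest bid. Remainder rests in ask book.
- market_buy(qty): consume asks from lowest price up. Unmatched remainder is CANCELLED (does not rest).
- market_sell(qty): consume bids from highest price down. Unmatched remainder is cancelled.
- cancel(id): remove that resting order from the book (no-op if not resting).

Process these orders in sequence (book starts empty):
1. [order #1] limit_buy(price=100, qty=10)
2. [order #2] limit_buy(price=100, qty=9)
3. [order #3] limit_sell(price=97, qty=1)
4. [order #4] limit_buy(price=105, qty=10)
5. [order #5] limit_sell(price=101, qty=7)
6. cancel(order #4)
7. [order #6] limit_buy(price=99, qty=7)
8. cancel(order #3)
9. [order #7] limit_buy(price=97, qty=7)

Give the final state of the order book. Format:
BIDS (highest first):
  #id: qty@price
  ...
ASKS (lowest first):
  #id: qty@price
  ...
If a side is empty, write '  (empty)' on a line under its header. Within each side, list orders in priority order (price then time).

Answer: BIDS (highest first):
  #1: 9@100
  #2: 9@100
  #6: 7@99
  #7: 7@97
ASKS (lowest first):
  (empty)

Derivation:
After op 1 [order #1] limit_buy(price=100, qty=10): fills=none; bids=[#1:10@100] asks=[-]
After op 2 [order #2] limit_buy(price=100, qty=9): fills=none; bids=[#1:10@100 #2:9@100] asks=[-]
After op 3 [order #3] limit_sell(price=97, qty=1): fills=#1x#3:1@100; bids=[#1:9@100 #2:9@100] asks=[-]
After op 4 [order #4] limit_buy(price=105, qty=10): fills=none; bids=[#4:10@105 #1:9@100 #2:9@100] asks=[-]
After op 5 [order #5] limit_sell(price=101, qty=7): fills=#4x#5:7@105; bids=[#4:3@105 #1:9@100 #2:9@100] asks=[-]
After op 6 cancel(order #4): fills=none; bids=[#1:9@100 #2:9@100] asks=[-]
After op 7 [order #6] limit_buy(price=99, qty=7): fills=none; bids=[#1:9@100 #2:9@100 #6:7@99] asks=[-]
After op 8 cancel(order #3): fills=none; bids=[#1:9@100 #2:9@100 #6:7@99] asks=[-]
After op 9 [order #7] limit_buy(price=97, qty=7): fills=none; bids=[#1:9@100 #2:9@100 #6:7@99 #7:7@97] asks=[-]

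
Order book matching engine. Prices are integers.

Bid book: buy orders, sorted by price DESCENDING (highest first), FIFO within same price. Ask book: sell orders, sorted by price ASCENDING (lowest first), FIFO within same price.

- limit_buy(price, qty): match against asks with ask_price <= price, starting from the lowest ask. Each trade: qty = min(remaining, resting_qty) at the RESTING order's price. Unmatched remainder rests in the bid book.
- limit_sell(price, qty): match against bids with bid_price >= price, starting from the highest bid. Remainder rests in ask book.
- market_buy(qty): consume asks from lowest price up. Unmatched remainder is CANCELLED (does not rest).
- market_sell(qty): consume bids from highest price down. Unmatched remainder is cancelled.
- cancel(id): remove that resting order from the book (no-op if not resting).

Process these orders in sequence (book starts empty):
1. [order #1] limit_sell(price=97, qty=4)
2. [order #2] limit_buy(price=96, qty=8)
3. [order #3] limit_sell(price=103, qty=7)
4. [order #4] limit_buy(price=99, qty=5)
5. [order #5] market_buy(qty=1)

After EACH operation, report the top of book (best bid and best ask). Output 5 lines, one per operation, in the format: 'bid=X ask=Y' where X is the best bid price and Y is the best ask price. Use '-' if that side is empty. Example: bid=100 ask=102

After op 1 [order #1] limit_sell(price=97, qty=4): fills=none; bids=[-] asks=[#1:4@97]
After op 2 [order #2] limit_buy(price=96, qty=8): fills=none; bids=[#2:8@96] asks=[#1:4@97]
After op 3 [order #3] limit_sell(price=103, qty=7): fills=none; bids=[#2:8@96] asks=[#1:4@97 #3:7@103]
After op 4 [order #4] limit_buy(price=99, qty=5): fills=#4x#1:4@97; bids=[#4:1@99 #2:8@96] asks=[#3:7@103]
After op 5 [order #5] market_buy(qty=1): fills=#5x#3:1@103; bids=[#4:1@99 #2:8@96] asks=[#3:6@103]

Answer: bid=- ask=97
bid=96 ask=97
bid=96 ask=97
bid=99 ask=103
bid=99 ask=103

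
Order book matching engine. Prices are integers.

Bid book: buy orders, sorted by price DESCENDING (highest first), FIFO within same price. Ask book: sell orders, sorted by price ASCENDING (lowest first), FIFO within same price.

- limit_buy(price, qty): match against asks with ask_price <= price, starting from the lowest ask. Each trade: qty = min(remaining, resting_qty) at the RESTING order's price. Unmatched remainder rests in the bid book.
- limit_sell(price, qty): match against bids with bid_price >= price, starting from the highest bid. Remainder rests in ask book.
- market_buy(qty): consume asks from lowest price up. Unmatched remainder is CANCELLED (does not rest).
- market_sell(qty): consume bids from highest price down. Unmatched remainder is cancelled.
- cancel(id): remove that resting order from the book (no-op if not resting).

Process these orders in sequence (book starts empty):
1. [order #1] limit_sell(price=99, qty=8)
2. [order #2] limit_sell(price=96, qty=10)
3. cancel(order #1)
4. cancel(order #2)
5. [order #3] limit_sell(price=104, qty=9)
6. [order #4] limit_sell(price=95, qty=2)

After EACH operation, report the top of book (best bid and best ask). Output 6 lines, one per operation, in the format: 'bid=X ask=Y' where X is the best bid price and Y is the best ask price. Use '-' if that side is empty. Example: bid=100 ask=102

Answer: bid=- ask=99
bid=- ask=96
bid=- ask=96
bid=- ask=-
bid=- ask=104
bid=- ask=95

Derivation:
After op 1 [order #1] limit_sell(price=99, qty=8): fills=none; bids=[-] asks=[#1:8@99]
After op 2 [order #2] limit_sell(price=96, qty=10): fills=none; bids=[-] asks=[#2:10@96 #1:8@99]
After op 3 cancel(order #1): fills=none; bids=[-] asks=[#2:10@96]
After op 4 cancel(order #2): fills=none; bids=[-] asks=[-]
After op 5 [order #3] limit_sell(price=104, qty=9): fills=none; bids=[-] asks=[#3:9@104]
After op 6 [order #4] limit_sell(price=95, qty=2): fills=none; bids=[-] asks=[#4:2@95 #3:9@104]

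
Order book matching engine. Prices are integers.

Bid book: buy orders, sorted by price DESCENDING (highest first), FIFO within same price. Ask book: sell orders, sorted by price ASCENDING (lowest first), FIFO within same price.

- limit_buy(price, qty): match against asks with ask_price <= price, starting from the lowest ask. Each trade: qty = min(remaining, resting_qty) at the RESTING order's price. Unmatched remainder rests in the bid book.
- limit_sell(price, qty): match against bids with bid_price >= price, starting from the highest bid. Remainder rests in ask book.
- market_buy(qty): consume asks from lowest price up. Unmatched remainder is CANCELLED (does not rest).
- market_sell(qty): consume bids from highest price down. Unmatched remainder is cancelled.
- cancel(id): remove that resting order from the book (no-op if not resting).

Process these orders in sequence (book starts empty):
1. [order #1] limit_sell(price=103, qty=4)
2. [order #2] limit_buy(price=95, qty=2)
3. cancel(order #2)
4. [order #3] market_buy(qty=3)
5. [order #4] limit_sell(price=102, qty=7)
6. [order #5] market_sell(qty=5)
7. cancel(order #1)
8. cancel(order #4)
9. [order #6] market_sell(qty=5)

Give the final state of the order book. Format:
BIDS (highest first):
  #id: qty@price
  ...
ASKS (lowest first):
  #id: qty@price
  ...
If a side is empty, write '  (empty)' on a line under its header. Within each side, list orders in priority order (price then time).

Answer: BIDS (highest first):
  (empty)
ASKS (lowest first):
  (empty)

Derivation:
After op 1 [order #1] limit_sell(price=103, qty=4): fills=none; bids=[-] asks=[#1:4@103]
After op 2 [order #2] limit_buy(price=95, qty=2): fills=none; bids=[#2:2@95] asks=[#1:4@103]
After op 3 cancel(order #2): fills=none; bids=[-] asks=[#1:4@103]
After op 4 [order #3] market_buy(qty=3): fills=#3x#1:3@103; bids=[-] asks=[#1:1@103]
After op 5 [order #4] limit_sell(price=102, qty=7): fills=none; bids=[-] asks=[#4:7@102 #1:1@103]
After op 6 [order #5] market_sell(qty=5): fills=none; bids=[-] asks=[#4:7@102 #1:1@103]
After op 7 cancel(order #1): fills=none; bids=[-] asks=[#4:7@102]
After op 8 cancel(order #4): fills=none; bids=[-] asks=[-]
After op 9 [order #6] market_sell(qty=5): fills=none; bids=[-] asks=[-]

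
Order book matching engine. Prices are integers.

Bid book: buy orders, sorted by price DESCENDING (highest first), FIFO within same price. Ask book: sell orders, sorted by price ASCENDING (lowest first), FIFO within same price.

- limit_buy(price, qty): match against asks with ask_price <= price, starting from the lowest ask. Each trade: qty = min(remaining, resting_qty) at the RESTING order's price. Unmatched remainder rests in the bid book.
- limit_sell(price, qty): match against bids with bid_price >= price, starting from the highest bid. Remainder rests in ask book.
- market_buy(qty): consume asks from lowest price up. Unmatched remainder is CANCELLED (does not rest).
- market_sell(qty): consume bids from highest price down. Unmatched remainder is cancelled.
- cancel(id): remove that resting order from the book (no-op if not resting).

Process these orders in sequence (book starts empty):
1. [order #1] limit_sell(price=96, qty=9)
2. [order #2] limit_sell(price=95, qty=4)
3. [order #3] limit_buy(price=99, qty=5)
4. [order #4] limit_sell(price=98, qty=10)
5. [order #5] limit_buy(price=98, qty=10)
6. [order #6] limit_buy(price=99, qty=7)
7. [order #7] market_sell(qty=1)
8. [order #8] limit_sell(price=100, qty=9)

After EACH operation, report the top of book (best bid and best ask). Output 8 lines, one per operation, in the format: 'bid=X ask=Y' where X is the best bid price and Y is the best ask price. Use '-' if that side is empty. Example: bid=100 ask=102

After op 1 [order #1] limit_sell(price=96, qty=9): fills=none; bids=[-] asks=[#1:9@96]
After op 2 [order #2] limit_sell(price=95, qty=4): fills=none; bids=[-] asks=[#2:4@95 #1:9@96]
After op 3 [order #3] limit_buy(price=99, qty=5): fills=#3x#2:4@95 #3x#1:1@96; bids=[-] asks=[#1:8@96]
After op 4 [order #4] limit_sell(price=98, qty=10): fills=none; bids=[-] asks=[#1:8@96 #4:10@98]
After op 5 [order #5] limit_buy(price=98, qty=10): fills=#5x#1:8@96 #5x#4:2@98; bids=[-] asks=[#4:8@98]
After op 6 [order #6] limit_buy(price=99, qty=7): fills=#6x#4:7@98; bids=[-] asks=[#4:1@98]
After op 7 [order #7] market_sell(qty=1): fills=none; bids=[-] asks=[#4:1@98]
After op 8 [order #8] limit_sell(price=100, qty=9): fills=none; bids=[-] asks=[#4:1@98 #8:9@100]

Answer: bid=- ask=96
bid=- ask=95
bid=- ask=96
bid=- ask=96
bid=- ask=98
bid=- ask=98
bid=- ask=98
bid=- ask=98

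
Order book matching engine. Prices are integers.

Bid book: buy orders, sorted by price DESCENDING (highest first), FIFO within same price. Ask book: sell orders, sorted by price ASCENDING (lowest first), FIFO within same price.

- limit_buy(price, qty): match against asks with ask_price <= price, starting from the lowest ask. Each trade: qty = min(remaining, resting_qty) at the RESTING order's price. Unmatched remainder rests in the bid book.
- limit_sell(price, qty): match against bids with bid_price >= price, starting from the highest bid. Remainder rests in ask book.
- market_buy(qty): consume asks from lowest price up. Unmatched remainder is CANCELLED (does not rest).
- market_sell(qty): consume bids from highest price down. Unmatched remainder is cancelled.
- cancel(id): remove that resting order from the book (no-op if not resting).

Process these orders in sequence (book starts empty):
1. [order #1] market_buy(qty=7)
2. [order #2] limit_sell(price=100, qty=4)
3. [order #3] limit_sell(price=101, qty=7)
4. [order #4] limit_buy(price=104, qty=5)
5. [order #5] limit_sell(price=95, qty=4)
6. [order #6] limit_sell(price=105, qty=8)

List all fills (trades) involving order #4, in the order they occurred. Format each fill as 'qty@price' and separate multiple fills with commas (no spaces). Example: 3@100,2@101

After op 1 [order #1] market_buy(qty=7): fills=none; bids=[-] asks=[-]
After op 2 [order #2] limit_sell(price=100, qty=4): fills=none; bids=[-] asks=[#2:4@100]
After op 3 [order #3] limit_sell(price=101, qty=7): fills=none; bids=[-] asks=[#2:4@100 #3:7@101]
After op 4 [order #4] limit_buy(price=104, qty=5): fills=#4x#2:4@100 #4x#3:1@101; bids=[-] asks=[#3:6@101]
After op 5 [order #5] limit_sell(price=95, qty=4): fills=none; bids=[-] asks=[#5:4@95 #3:6@101]
After op 6 [order #6] limit_sell(price=105, qty=8): fills=none; bids=[-] asks=[#5:4@95 #3:6@101 #6:8@105]

Answer: 4@100,1@101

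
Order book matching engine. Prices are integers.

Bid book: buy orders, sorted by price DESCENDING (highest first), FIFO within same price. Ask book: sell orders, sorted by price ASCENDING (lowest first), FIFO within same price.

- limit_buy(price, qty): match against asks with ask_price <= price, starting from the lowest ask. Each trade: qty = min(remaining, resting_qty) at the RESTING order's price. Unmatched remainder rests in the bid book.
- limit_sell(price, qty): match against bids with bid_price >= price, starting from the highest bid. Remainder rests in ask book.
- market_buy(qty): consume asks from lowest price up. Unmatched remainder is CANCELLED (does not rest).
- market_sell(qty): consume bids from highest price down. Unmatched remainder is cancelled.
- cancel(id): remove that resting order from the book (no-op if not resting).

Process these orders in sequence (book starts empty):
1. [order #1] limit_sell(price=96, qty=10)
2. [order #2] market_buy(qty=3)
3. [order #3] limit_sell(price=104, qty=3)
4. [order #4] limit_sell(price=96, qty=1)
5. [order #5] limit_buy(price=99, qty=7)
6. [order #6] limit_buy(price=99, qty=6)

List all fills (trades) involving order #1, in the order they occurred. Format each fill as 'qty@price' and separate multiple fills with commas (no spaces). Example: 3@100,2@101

Answer: 3@96,7@96

Derivation:
After op 1 [order #1] limit_sell(price=96, qty=10): fills=none; bids=[-] asks=[#1:10@96]
After op 2 [order #2] market_buy(qty=3): fills=#2x#1:3@96; bids=[-] asks=[#1:7@96]
After op 3 [order #3] limit_sell(price=104, qty=3): fills=none; bids=[-] asks=[#1:7@96 #3:3@104]
After op 4 [order #4] limit_sell(price=96, qty=1): fills=none; bids=[-] asks=[#1:7@96 #4:1@96 #3:3@104]
After op 5 [order #5] limit_buy(price=99, qty=7): fills=#5x#1:7@96; bids=[-] asks=[#4:1@96 #3:3@104]
After op 6 [order #6] limit_buy(price=99, qty=6): fills=#6x#4:1@96; bids=[#6:5@99] asks=[#3:3@104]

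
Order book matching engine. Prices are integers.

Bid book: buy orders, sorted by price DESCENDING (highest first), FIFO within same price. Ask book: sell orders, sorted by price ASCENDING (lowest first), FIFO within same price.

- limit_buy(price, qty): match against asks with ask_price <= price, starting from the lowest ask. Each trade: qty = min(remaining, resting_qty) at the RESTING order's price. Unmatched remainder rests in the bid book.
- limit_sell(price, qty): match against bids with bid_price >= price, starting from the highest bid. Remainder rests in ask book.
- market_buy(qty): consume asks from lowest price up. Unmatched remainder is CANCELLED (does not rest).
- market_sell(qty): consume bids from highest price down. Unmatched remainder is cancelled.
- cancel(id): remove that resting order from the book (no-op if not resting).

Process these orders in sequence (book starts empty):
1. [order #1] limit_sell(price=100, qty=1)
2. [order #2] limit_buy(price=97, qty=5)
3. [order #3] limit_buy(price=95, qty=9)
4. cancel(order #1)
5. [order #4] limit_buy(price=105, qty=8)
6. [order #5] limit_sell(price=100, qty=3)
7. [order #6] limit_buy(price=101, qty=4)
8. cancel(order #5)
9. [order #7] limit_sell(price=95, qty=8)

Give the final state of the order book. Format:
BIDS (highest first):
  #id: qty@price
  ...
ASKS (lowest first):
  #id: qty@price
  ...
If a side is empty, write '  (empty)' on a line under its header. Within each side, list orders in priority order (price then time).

Answer: BIDS (highest first):
  #6: 1@101
  #2: 5@97
  #3: 9@95
ASKS (lowest first):
  (empty)

Derivation:
After op 1 [order #1] limit_sell(price=100, qty=1): fills=none; bids=[-] asks=[#1:1@100]
After op 2 [order #2] limit_buy(price=97, qty=5): fills=none; bids=[#2:5@97] asks=[#1:1@100]
After op 3 [order #3] limit_buy(price=95, qty=9): fills=none; bids=[#2:5@97 #3:9@95] asks=[#1:1@100]
After op 4 cancel(order #1): fills=none; bids=[#2:5@97 #3:9@95] asks=[-]
After op 5 [order #4] limit_buy(price=105, qty=8): fills=none; bids=[#4:8@105 #2:5@97 #3:9@95] asks=[-]
After op 6 [order #5] limit_sell(price=100, qty=3): fills=#4x#5:3@105; bids=[#4:5@105 #2:5@97 #3:9@95] asks=[-]
After op 7 [order #6] limit_buy(price=101, qty=4): fills=none; bids=[#4:5@105 #6:4@101 #2:5@97 #3:9@95] asks=[-]
After op 8 cancel(order #5): fills=none; bids=[#4:5@105 #6:4@101 #2:5@97 #3:9@95] asks=[-]
After op 9 [order #7] limit_sell(price=95, qty=8): fills=#4x#7:5@105 #6x#7:3@101; bids=[#6:1@101 #2:5@97 #3:9@95] asks=[-]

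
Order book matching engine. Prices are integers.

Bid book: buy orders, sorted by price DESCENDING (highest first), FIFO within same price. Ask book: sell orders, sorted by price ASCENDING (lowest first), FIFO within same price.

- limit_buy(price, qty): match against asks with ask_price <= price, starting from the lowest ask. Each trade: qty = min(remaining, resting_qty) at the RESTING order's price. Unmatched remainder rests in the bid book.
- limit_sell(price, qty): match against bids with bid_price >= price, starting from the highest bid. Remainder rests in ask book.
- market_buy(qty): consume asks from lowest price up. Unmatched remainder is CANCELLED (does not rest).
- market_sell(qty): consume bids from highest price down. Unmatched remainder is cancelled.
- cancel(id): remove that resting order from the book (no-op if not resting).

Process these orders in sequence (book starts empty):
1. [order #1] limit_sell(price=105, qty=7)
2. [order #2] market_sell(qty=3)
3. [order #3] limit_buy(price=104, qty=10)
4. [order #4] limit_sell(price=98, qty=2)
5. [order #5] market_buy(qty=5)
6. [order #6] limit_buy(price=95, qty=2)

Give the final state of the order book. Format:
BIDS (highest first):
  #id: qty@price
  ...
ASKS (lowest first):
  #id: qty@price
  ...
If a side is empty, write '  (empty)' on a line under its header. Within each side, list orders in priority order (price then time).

After op 1 [order #1] limit_sell(price=105, qty=7): fills=none; bids=[-] asks=[#1:7@105]
After op 2 [order #2] market_sell(qty=3): fills=none; bids=[-] asks=[#1:7@105]
After op 3 [order #3] limit_buy(price=104, qty=10): fills=none; bids=[#3:10@104] asks=[#1:7@105]
After op 4 [order #4] limit_sell(price=98, qty=2): fills=#3x#4:2@104; bids=[#3:8@104] asks=[#1:7@105]
After op 5 [order #5] market_buy(qty=5): fills=#5x#1:5@105; bids=[#3:8@104] asks=[#1:2@105]
After op 6 [order #6] limit_buy(price=95, qty=2): fills=none; bids=[#3:8@104 #6:2@95] asks=[#1:2@105]

Answer: BIDS (highest first):
  #3: 8@104
  #6: 2@95
ASKS (lowest first):
  #1: 2@105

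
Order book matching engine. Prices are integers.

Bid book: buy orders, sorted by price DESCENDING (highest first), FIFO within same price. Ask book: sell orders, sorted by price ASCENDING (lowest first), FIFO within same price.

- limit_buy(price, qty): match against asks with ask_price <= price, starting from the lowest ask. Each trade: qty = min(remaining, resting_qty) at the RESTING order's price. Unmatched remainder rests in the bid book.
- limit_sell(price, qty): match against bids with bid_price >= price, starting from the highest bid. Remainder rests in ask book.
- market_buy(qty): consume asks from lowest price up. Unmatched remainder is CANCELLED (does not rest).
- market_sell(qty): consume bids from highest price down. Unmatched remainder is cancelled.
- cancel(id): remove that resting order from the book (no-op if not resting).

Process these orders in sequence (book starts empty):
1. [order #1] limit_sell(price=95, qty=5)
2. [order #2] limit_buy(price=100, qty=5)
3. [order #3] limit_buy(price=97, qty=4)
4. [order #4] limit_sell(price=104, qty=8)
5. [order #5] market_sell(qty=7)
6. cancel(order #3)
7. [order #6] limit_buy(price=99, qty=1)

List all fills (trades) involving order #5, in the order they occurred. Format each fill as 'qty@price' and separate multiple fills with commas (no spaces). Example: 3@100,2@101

After op 1 [order #1] limit_sell(price=95, qty=5): fills=none; bids=[-] asks=[#1:5@95]
After op 2 [order #2] limit_buy(price=100, qty=5): fills=#2x#1:5@95; bids=[-] asks=[-]
After op 3 [order #3] limit_buy(price=97, qty=4): fills=none; bids=[#3:4@97] asks=[-]
After op 4 [order #4] limit_sell(price=104, qty=8): fills=none; bids=[#3:4@97] asks=[#4:8@104]
After op 5 [order #5] market_sell(qty=7): fills=#3x#5:4@97; bids=[-] asks=[#4:8@104]
After op 6 cancel(order #3): fills=none; bids=[-] asks=[#4:8@104]
After op 7 [order #6] limit_buy(price=99, qty=1): fills=none; bids=[#6:1@99] asks=[#4:8@104]

Answer: 4@97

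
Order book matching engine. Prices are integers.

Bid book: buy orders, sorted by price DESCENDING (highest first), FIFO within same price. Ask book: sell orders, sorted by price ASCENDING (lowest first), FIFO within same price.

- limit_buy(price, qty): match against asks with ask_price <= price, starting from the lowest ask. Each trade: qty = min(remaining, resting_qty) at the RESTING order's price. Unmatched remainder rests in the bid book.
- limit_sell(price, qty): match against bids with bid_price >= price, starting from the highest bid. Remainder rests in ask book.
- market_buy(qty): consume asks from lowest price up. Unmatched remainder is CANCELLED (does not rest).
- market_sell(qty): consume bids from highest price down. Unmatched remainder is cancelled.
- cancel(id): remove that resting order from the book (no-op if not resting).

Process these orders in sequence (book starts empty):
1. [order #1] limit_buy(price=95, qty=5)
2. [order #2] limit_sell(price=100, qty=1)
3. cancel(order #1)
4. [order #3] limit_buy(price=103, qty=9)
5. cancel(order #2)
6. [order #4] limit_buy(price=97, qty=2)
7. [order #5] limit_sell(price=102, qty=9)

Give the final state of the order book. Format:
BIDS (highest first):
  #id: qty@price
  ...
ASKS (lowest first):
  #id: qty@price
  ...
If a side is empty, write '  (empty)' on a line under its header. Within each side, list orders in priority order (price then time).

Answer: BIDS (highest first):
  #4: 2@97
ASKS (lowest first):
  #5: 1@102

Derivation:
After op 1 [order #1] limit_buy(price=95, qty=5): fills=none; bids=[#1:5@95] asks=[-]
After op 2 [order #2] limit_sell(price=100, qty=1): fills=none; bids=[#1:5@95] asks=[#2:1@100]
After op 3 cancel(order #1): fills=none; bids=[-] asks=[#2:1@100]
After op 4 [order #3] limit_buy(price=103, qty=9): fills=#3x#2:1@100; bids=[#3:8@103] asks=[-]
After op 5 cancel(order #2): fills=none; bids=[#3:8@103] asks=[-]
After op 6 [order #4] limit_buy(price=97, qty=2): fills=none; bids=[#3:8@103 #4:2@97] asks=[-]
After op 7 [order #5] limit_sell(price=102, qty=9): fills=#3x#5:8@103; bids=[#4:2@97] asks=[#5:1@102]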